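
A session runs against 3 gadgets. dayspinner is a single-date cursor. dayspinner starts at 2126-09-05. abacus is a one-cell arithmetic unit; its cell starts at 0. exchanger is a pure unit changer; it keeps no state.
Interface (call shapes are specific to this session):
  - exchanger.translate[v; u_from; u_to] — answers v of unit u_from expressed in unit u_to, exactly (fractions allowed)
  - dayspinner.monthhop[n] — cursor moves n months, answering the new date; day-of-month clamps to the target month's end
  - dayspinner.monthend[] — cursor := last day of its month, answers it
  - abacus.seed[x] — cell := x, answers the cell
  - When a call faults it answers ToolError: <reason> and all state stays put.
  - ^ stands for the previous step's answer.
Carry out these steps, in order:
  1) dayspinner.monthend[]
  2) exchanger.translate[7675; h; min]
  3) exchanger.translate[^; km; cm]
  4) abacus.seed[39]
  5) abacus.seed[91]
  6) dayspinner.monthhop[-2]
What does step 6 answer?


I call monthend, → 2126-09-30.
I try translate with v: 7675, u_from: h, u_to: min: 460500.
Calling translate with v: ^, u_from: km, u_to: cm, which returns 46050000000.
I try seed with x: 39, yielding 39.
I try seed with x: 91, which returns 91.
Next I call monthhop with n: -2, and see 2126-07-30.

Answer: 2126-07-30


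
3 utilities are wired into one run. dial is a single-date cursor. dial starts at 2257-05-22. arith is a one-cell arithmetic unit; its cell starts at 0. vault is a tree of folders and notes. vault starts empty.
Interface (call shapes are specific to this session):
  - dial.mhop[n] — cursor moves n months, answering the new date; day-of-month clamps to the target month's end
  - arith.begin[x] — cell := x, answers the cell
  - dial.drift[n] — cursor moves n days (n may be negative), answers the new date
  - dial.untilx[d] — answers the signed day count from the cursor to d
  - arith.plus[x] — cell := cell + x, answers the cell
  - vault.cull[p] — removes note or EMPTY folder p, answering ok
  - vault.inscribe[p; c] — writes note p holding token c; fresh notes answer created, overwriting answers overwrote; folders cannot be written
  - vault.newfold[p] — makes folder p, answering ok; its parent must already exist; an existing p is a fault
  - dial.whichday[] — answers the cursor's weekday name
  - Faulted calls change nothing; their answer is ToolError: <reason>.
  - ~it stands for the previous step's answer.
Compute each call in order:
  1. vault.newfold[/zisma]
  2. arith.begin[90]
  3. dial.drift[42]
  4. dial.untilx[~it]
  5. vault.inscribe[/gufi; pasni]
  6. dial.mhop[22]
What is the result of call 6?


Answer: 2259-05-03

Derivation:
;; vault.newfold(p=/zisma) : ok
;; arith.begin(x=90) : 90
;; dial.drift(n=42) : 2257-07-03
;; dial.untilx(d=~it) : 0
;; vault.inscribe(p=/gufi, c=pasni) : created
;; dial.mhop(n=22) : 2259-05-03


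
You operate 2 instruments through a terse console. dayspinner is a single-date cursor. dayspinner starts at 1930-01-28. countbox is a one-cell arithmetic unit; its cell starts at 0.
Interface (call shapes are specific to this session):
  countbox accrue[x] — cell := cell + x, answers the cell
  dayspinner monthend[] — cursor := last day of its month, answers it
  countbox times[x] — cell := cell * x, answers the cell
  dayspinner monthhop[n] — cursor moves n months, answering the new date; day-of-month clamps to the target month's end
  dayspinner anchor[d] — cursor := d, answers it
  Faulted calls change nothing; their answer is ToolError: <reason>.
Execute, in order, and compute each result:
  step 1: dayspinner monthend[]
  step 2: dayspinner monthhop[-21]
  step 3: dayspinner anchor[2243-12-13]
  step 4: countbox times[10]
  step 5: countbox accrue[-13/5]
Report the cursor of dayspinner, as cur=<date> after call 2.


Answer: cur=1928-04-30

Derivation:
→ dayspinner monthend()
← 1930-01-31
→ dayspinner monthhop(n: -21)
← 1928-04-30
→ dayspinner anchor(d: 2243-12-13)
← 2243-12-13
→ countbox times(x: 10)
← 0
→ countbox accrue(x: -13/5)
← -13/5


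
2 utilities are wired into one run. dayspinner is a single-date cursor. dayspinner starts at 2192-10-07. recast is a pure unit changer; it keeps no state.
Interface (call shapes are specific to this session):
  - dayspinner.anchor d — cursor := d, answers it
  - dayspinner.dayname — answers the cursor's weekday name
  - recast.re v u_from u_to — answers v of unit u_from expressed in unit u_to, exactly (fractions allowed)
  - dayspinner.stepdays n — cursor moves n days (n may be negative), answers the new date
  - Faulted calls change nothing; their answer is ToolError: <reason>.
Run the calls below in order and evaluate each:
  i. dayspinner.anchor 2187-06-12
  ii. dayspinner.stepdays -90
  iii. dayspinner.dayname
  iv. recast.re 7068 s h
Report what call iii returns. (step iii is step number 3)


Answer: Wednesday

Derivation:
·→ anchor(d='2187-06-12')
·← 2187-06-12
·→ stepdays(n='-90')
·← 2187-03-14
·→ dayname()
·← Wednesday
·→ re(v='7068', u_from='s', u_to='h')
·← 589/300


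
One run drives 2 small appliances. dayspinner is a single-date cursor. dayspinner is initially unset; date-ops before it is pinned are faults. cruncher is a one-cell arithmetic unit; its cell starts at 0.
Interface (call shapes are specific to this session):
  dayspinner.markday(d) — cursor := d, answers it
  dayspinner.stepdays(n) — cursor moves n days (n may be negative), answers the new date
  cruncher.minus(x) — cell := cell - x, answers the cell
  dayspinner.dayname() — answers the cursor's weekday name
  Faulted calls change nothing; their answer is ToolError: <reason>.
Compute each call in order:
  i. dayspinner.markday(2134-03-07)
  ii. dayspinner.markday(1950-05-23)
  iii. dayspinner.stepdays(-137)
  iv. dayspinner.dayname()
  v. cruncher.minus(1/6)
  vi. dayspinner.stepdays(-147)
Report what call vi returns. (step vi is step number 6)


$ dayspinner.markday d→2134-03-07
  2134-03-07
$ dayspinner.markday d→1950-05-23
  1950-05-23
$ dayspinner.stepdays n→-137
  1950-01-06
$ dayspinner.dayname
  Friday
$ cruncher.minus x→1/6
  -1/6
$ dayspinner.stepdays n→-147
  1949-08-12

Answer: 1949-08-12


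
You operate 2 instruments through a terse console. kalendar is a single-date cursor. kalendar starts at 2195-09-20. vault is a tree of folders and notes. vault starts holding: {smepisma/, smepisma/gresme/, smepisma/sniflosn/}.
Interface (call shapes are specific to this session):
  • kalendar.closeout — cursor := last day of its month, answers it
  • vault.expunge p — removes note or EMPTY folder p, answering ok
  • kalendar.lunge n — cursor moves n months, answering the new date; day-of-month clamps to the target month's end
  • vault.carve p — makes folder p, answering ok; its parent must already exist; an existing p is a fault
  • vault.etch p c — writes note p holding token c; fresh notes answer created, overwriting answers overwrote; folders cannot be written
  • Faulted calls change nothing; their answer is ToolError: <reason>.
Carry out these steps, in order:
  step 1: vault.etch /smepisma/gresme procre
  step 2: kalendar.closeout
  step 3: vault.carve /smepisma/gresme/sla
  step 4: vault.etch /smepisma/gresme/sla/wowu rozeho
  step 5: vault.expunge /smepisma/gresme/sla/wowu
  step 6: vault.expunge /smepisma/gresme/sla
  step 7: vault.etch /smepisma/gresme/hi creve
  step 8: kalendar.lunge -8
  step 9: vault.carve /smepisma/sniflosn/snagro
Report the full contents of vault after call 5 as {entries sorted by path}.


Answer: {smepisma/, smepisma/gresme/, smepisma/gresme/sla/, smepisma/sniflosn/}

Derivation:
Using vault.etch on p→/smepisma/gresme, c→procre, — result: ToolError: is a directory.
I run kalendar.closeout, yielding 2195-09-30.
Calling vault.carve on p→/smepisma/gresme/sla: ok.
Using vault.etch on p→/smepisma/gresme/sla/wowu, c→rozeho, — result: created.
Using vault.expunge on p→/smepisma/gresme/sla/wowu: ok.
Next I call vault.expunge on p→/smepisma/gresme/sla, → ok.
Now I run vault.etch on p→/smepisma/gresme/hi, c→creve, and see created.
I try kalendar.lunge on n→-8, which returns 2195-01-30.
Calling vault.carve on p→/smepisma/sniflosn/snagro, yielding ok.


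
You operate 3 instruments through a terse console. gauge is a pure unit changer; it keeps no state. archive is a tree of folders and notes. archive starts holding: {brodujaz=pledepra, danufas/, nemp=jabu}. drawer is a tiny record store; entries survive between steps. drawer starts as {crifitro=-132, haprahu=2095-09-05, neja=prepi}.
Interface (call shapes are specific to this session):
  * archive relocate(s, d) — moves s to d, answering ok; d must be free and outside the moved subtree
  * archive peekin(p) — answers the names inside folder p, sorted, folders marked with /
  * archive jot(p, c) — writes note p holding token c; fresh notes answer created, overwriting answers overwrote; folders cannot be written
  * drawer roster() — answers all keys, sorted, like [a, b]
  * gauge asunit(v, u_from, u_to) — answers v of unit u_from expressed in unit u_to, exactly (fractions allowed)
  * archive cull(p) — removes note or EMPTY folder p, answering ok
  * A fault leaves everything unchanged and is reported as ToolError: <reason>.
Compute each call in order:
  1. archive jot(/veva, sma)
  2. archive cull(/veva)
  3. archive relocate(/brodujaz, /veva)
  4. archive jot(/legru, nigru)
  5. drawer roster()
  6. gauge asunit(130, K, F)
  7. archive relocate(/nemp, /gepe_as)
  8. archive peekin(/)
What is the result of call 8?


-- 1. archive jot(p→/veva, c→sma) : created
-- 2. archive cull(p→/veva) : ok
-- 3. archive relocate(s→/brodujaz, d→/veva) : ok
-- 4. archive jot(p→/legru, c→nigru) : created
-- 5. drawer roster() : [crifitro, haprahu, neja]
-- 6. gauge asunit(v→130, u_from→K, u_to→F) : -22567/100
-- 7. archive relocate(s→/nemp, d→/gepe_as) : ok
-- 8. archive peekin(p→/) : [danufas/, gepe_as, legru, veva]

Answer: [danufas/, gepe_as, legru, veva]


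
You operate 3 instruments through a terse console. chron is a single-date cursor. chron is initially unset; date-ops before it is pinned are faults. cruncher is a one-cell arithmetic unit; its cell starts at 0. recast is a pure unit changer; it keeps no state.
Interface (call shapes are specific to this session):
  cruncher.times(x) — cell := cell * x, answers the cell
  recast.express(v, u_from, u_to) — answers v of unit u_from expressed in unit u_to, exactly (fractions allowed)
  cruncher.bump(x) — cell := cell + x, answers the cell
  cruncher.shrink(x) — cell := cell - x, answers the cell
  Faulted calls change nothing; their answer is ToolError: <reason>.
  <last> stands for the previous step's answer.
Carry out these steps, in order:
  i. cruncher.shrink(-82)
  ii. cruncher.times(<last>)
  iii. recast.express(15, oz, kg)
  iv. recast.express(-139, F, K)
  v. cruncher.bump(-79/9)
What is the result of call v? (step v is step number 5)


-> cruncher.shrink(x=-82)
<- 82
-> cruncher.times(x=<last>)
<- 6724
-> recast.express(v=15, u_from=oz, u_to=kg)
<- 136077711/320000000
-> recast.express(v=-139, u_from=F, u_to=K)
<- 3563/20
-> cruncher.bump(x=-79/9)
<- 60437/9

Answer: 60437/9


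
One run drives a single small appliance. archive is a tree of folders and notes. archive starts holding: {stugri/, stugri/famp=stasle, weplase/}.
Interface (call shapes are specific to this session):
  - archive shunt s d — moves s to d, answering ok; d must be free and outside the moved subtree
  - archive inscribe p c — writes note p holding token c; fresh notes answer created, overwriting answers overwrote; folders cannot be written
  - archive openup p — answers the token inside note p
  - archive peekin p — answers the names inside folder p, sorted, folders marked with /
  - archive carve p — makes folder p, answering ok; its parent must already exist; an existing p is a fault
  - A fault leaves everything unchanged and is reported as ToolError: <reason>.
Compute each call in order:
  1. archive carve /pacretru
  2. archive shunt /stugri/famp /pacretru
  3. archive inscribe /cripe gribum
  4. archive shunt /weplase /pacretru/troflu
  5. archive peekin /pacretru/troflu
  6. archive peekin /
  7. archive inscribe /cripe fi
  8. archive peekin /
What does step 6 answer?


Answer: [cripe, pacretru/, stugri/]

Derivation:
[in] archive carve p→/pacretru
[out] ok
[in] archive shunt s→/stugri/famp d→/pacretru
[out] ToolError: exists
[in] archive inscribe p→/cripe c→gribum
[out] created
[in] archive shunt s→/weplase d→/pacretru/troflu
[out] ok
[in] archive peekin p→/pacretru/troflu
[out] []
[in] archive peekin p→/
[out] [cripe, pacretru/, stugri/]
[in] archive inscribe p→/cripe c→fi
[out] overwrote
[in] archive peekin p→/
[out] [cripe, pacretru/, stugri/]


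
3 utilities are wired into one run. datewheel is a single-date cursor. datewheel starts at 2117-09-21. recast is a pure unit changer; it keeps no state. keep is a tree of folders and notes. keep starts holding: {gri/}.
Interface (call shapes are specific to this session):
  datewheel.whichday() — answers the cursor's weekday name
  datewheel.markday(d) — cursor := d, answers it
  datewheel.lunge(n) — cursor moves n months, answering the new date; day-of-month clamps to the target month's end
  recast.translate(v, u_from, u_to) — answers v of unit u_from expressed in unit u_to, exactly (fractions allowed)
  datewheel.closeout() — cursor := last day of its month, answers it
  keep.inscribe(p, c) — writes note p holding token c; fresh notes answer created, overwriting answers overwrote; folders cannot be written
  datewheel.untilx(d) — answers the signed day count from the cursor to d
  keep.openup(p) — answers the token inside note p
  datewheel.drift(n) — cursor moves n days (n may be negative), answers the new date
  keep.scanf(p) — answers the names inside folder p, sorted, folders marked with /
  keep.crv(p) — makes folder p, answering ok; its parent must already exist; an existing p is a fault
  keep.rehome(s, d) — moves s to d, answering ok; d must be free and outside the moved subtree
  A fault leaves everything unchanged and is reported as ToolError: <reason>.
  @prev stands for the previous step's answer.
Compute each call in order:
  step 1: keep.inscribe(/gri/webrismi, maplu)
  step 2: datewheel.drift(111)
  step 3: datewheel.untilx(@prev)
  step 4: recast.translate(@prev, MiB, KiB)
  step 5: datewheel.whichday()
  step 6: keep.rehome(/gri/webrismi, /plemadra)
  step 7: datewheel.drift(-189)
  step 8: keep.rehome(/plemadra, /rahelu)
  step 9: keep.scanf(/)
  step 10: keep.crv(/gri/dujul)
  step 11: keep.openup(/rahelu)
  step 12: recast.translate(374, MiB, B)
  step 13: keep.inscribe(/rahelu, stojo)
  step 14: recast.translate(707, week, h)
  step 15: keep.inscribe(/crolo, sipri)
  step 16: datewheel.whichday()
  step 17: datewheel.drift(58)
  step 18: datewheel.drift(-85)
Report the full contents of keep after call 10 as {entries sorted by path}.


Answer: {gri/, gri/dujul/, rahelu=maplu}

Derivation:
I run inscribe passing p: /gri/webrismi, c: maplu, and get created.
Now I run drift passing n: 111, → 2118-01-10.
I call untilx passing d: @prev, and observe 0.
Calling translate passing v: @prev, u_from: MiB, u_to: KiB, — result: 0.
Then whichday(), yielding Monday.
Then rehome passing s: /gri/webrismi, d: /plemadra, → ok.
Using drift passing n: -189, and see 2117-07-05.
I use rehome passing s: /plemadra, d: /rahelu, giving ok.
I use scanf passing p: /, → [gri/, rahelu].
Now I run crv passing p: /gri/dujul, — result: ok.
Invoking openup passing p: /rahelu, → maplu.
I call translate passing v: 374, u_from: MiB, u_to: B, and see 392167424.
I invoke inscribe passing p: /rahelu, c: stojo, yielding overwrote.
Next I call translate passing v: 707, u_from: week, u_to: h, yielding 118776.
I run inscribe passing p: /crolo, c: sipri, → created.
I call whichday, yielding Monday.
Calling drift passing n: 58, and see 2117-09-01.
Using drift passing n: -85, giving 2117-06-08.


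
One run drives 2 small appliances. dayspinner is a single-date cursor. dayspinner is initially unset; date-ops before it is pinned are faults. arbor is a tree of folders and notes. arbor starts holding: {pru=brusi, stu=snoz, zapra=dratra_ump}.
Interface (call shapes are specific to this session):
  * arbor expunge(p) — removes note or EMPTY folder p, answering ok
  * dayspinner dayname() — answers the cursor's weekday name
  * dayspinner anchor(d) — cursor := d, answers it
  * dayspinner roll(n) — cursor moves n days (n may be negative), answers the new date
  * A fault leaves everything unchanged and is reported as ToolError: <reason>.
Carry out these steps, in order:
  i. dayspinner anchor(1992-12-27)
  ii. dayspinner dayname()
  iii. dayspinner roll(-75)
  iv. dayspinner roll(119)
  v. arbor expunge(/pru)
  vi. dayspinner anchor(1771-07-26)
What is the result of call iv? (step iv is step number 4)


Answer: 1993-02-09

Derivation:
-- dayspinner anchor(d: 1992-12-27) -> 1992-12-27
-- dayspinner dayname() -> Sunday
-- dayspinner roll(n: -75) -> 1992-10-13
-- dayspinner roll(n: 119) -> 1993-02-09
-- arbor expunge(p: /pru) -> ok
-- dayspinner anchor(d: 1771-07-26) -> 1771-07-26


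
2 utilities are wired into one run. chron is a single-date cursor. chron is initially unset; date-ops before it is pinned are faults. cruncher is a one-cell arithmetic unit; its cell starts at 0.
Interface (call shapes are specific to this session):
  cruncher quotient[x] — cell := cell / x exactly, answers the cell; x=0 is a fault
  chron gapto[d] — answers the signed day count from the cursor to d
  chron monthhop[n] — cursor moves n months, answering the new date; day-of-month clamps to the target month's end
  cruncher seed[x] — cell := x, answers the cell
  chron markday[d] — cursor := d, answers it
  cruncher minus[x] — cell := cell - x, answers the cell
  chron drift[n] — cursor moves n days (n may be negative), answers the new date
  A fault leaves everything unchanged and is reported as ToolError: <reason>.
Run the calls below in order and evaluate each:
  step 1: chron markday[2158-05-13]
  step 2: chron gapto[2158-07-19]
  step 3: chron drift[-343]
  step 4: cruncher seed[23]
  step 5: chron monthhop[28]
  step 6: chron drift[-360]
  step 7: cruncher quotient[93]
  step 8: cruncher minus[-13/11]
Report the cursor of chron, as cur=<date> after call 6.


Answer: cur=2158-10-09

Derivation:
! 1. chron markday(d: 2158-05-13) == 2158-05-13
! 2. chron gapto(d: 2158-07-19) == 67
! 3. chron drift(n: -343) == 2157-06-04
! 4. cruncher seed(x: 23) == 23
! 5. chron monthhop(n: 28) == 2159-10-04
! 6. chron drift(n: -360) == 2158-10-09
! 7. cruncher quotient(x: 93) == 23/93
! 8. cruncher minus(x: -13/11) == 1462/1023


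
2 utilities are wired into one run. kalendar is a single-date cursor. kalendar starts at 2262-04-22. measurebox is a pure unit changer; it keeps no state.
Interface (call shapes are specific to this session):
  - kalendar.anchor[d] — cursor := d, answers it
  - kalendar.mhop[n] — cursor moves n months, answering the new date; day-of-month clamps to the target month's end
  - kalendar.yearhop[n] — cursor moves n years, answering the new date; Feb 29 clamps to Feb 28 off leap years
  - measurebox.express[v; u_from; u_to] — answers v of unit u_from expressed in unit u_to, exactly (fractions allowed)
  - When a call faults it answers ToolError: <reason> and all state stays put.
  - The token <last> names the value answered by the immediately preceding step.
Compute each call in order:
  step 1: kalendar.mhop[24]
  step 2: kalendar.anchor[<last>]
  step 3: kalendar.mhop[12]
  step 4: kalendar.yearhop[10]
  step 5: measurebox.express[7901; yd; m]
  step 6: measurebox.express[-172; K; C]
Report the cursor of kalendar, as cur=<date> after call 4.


Answer: cur=2275-04-22

Derivation:
→ mhop(n='24')
← 2264-04-22
→ anchor(d='<last>')
← 2264-04-22
→ mhop(n='12')
← 2265-04-22
→ yearhop(n='10')
← 2275-04-22
→ express(v='7901', u_from='yd', u_to='m')
← 9030843/1250
→ express(v='-172', u_from='K', u_to='C')
← -8903/20


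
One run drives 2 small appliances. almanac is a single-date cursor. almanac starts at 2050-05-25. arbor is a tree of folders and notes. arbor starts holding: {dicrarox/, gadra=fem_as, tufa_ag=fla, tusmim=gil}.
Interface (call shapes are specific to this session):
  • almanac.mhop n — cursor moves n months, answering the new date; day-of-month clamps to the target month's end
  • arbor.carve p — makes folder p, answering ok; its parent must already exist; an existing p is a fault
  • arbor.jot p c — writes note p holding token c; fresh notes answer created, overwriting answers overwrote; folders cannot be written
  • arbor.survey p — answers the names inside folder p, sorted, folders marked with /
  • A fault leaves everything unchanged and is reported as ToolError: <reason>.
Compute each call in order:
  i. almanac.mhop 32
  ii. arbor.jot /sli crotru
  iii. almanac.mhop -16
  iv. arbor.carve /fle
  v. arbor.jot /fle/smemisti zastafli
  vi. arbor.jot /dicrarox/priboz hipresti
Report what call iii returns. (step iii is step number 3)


Answer: 2051-09-25

Derivation:
Act: almanac.mhop[n=32]
Obs: 2053-01-25
Act: arbor.jot[p=/sli; c=crotru]
Obs: created
Act: almanac.mhop[n=-16]
Obs: 2051-09-25
Act: arbor.carve[p=/fle]
Obs: ok
Act: arbor.jot[p=/fle/smemisti; c=zastafli]
Obs: created
Act: arbor.jot[p=/dicrarox/priboz; c=hipresti]
Obs: created


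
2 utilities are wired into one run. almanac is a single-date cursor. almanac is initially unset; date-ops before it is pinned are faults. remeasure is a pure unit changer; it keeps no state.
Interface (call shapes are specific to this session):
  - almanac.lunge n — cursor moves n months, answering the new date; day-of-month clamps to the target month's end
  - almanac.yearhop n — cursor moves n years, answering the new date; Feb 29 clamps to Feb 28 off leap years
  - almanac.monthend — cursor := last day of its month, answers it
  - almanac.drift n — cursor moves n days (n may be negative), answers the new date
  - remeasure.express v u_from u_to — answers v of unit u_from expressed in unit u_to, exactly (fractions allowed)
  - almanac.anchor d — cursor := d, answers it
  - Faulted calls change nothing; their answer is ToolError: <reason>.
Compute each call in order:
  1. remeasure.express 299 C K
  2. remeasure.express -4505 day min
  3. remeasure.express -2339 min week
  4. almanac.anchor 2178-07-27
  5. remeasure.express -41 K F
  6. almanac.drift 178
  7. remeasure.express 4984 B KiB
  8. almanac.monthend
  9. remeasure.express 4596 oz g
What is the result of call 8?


Calling remeasure.express on v: 299, u_from: C, u_to: K, → 11443/20.
Next I call remeasure.express on v: -4505, u_from: day, u_to: min, → -6487200.
Then remeasure.express on v: -2339, u_from: min, u_to: week, and see -2339/10080.
I use almanac.anchor on d: 2178-07-27: 2178-07-27.
Calling remeasure.express on v: -41, u_from: K, u_to: F, — result: -53347/100.
I use almanac.drift on n: 178, → 2179-01-21.
I use remeasure.express on v: 4984, u_from: B, u_to: KiB, and get 623/128.
Using almanac.monthend(), which returns 2179-01-31.
I call remeasure.express on v: 4596, u_from: oz, u_to: g, and get 52117763313/400000.

Answer: 2179-01-31


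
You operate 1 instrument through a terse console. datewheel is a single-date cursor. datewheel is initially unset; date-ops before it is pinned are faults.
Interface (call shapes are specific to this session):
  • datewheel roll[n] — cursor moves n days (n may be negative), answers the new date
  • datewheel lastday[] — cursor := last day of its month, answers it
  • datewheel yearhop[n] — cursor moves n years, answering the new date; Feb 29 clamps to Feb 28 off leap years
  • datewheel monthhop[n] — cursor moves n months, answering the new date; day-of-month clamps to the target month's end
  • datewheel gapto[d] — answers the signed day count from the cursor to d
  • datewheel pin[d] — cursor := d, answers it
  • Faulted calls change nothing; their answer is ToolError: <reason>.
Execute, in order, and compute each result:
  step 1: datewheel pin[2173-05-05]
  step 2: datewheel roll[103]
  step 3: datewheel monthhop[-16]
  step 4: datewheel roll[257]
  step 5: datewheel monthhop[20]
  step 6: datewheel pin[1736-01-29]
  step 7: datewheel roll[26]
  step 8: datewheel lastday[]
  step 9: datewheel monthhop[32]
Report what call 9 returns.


Answer: 1738-10-29

Derivation:
% 1. datewheel pin(2173-05-05) == 2173-05-05
% 2. datewheel roll(103) == 2173-08-16
% 3. datewheel monthhop(-16) == 2172-04-16
% 4. datewheel roll(257) == 2172-12-29
% 5. datewheel monthhop(20) == 2174-08-29
% 6. datewheel pin(1736-01-29) == 1736-01-29
% 7. datewheel roll(26) == 1736-02-24
% 8. datewheel lastday() == 1736-02-29
% 9. datewheel monthhop(32) == 1738-10-29


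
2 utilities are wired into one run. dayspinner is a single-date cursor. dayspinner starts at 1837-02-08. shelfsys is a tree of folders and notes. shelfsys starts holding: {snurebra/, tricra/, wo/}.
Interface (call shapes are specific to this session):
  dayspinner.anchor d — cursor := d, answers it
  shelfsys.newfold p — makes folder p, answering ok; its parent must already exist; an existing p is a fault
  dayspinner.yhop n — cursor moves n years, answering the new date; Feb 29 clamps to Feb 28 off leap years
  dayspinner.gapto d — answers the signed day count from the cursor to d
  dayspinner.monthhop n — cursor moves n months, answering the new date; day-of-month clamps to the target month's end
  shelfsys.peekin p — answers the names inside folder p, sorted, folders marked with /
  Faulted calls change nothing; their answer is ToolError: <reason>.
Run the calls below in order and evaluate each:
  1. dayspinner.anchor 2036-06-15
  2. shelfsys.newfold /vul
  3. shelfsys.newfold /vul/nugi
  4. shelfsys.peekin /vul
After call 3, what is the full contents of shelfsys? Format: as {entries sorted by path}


==> dayspinner.anchor(d: 2036-06-15)
<== 2036-06-15
==> shelfsys.newfold(p: /vul)
<== ok
==> shelfsys.newfold(p: /vul/nugi)
<== ok
==> shelfsys.peekin(p: /vul)
<== [nugi/]

Answer: {snurebra/, tricra/, vul/, vul/nugi/, wo/}


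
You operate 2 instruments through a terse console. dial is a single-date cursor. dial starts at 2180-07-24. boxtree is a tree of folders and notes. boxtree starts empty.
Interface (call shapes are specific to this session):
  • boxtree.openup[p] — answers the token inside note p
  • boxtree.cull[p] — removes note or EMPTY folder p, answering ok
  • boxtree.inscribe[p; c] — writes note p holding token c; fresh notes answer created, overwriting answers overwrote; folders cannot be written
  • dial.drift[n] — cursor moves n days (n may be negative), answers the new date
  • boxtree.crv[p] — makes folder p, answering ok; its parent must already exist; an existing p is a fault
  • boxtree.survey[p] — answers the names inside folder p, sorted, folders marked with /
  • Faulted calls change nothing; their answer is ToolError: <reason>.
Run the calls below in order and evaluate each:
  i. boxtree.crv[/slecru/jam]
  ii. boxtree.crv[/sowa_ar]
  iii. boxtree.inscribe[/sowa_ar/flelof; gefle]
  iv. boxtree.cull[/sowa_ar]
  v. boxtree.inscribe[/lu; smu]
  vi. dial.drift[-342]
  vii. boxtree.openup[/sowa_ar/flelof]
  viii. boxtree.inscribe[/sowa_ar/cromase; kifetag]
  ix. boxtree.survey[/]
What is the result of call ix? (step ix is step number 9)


Answer: [lu, sowa_ar/]

Derivation:
Then boxtree.crv on p→/slecru/jam, — result: ToolError: no parent.
Now I run boxtree.crv on p→/sowa_ar, yielding ok.
I run boxtree.inscribe on p→/sowa_ar/flelof, c→gefle, and observe created.
Calling boxtree.cull on p→/sowa_ar, yielding ToolError: not empty.
Invoking boxtree.inscribe on p→/lu, c→smu, and get created.
Using dial.drift on n→-342, and see 2179-08-17.
I use boxtree.openup on p→/sowa_ar/flelof, which returns gefle.
I run boxtree.inscribe on p→/sowa_ar/cromase, c→kifetag: created.
Calling boxtree.survey on p→/, which returns [lu, sowa_ar/].


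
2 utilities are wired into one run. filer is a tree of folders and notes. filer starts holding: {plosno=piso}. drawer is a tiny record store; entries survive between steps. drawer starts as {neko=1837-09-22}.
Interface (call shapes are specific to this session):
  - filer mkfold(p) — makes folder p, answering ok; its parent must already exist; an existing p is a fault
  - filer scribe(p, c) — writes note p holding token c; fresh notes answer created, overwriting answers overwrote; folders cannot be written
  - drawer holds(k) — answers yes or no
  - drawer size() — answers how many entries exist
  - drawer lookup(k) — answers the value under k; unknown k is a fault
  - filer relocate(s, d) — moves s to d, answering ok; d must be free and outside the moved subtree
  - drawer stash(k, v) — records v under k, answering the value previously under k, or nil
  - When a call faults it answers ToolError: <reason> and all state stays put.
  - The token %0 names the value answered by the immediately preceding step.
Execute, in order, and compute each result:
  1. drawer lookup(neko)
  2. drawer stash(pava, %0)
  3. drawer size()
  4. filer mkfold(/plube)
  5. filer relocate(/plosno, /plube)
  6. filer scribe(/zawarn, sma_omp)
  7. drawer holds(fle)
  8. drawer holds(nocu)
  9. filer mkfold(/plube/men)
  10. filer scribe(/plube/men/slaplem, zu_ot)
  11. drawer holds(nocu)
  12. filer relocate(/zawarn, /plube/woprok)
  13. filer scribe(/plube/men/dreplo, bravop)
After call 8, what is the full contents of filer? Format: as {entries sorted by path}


Answer: {plosno=piso, plube/, zawarn=sma_omp}

Derivation:
Step: drawer lookup[k→neko]
Result: 1837-09-22
Step: drawer stash[k→pava; v→%0]
Result: nil
Step: drawer size[]
Result: 2
Step: filer mkfold[p→/plube]
Result: ok
Step: filer relocate[s→/plosno; d→/plube]
Result: ToolError: exists
Step: filer scribe[p→/zawarn; c→sma_omp]
Result: created
Step: drawer holds[k→fle]
Result: no
Step: drawer holds[k→nocu]
Result: no
Step: filer mkfold[p→/plube/men]
Result: ok
Step: filer scribe[p→/plube/men/slaplem; c→zu_ot]
Result: created
Step: drawer holds[k→nocu]
Result: no
Step: filer relocate[s→/zawarn; d→/plube/woprok]
Result: ok
Step: filer scribe[p→/plube/men/dreplo; c→bravop]
Result: created


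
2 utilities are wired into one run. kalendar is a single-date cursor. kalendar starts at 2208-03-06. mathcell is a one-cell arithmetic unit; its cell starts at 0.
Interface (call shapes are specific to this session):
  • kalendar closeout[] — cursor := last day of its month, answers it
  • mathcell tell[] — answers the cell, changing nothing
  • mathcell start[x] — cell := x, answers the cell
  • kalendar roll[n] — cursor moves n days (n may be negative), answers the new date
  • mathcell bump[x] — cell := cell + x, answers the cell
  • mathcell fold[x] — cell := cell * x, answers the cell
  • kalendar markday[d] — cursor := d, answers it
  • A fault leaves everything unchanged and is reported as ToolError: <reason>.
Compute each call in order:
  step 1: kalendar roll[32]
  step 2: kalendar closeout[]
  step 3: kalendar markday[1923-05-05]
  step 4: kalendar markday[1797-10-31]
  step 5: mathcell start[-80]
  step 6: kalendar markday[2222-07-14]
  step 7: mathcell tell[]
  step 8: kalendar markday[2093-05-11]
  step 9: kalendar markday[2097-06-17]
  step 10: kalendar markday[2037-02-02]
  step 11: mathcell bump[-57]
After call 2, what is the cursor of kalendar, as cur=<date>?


Step: kalendar roll[n: 32]
Result: 2208-04-07
Step: kalendar closeout[]
Result: 2208-04-30
Step: kalendar markday[d: 1923-05-05]
Result: 1923-05-05
Step: kalendar markday[d: 1797-10-31]
Result: 1797-10-31
Step: mathcell start[x: -80]
Result: -80
Step: kalendar markday[d: 2222-07-14]
Result: 2222-07-14
Step: mathcell tell[]
Result: -80
Step: kalendar markday[d: 2093-05-11]
Result: 2093-05-11
Step: kalendar markday[d: 2097-06-17]
Result: 2097-06-17
Step: kalendar markday[d: 2037-02-02]
Result: 2037-02-02
Step: mathcell bump[x: -57]
Result: -137

Answer: cur=2208-04-30


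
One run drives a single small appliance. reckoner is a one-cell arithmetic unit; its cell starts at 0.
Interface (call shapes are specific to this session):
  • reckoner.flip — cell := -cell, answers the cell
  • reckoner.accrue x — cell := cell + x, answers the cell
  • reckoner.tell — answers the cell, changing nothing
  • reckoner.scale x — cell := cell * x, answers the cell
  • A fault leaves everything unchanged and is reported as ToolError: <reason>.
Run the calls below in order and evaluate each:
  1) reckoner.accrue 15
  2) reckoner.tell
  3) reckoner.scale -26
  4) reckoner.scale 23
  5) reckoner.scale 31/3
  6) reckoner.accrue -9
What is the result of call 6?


! accrue(x=15) : 15
! tell() : 15
! scale(x=-26) : -390
! scale(x=23) : -8970
! scale(x=31/3) : -92690
! accrue(x=-9) : -92699

Answer: -92699


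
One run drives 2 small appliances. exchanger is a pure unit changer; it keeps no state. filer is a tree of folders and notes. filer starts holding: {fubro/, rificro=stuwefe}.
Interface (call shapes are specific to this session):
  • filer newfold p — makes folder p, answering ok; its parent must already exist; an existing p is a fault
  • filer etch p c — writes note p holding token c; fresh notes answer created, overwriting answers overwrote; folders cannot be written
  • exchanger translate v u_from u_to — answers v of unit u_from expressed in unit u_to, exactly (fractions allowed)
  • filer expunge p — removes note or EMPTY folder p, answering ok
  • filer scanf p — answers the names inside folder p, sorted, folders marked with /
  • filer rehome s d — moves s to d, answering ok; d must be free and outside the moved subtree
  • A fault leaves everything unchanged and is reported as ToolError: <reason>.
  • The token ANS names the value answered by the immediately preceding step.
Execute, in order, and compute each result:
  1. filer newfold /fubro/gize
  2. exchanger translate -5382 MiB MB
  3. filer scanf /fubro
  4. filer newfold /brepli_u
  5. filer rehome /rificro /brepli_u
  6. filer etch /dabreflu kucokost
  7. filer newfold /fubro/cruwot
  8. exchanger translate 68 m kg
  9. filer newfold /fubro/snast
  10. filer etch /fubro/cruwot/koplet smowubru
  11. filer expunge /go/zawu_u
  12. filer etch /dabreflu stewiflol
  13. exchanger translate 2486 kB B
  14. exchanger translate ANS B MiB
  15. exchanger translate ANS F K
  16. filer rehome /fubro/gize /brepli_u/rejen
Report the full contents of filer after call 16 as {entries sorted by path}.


[in] filer newfold p: /fubro/gize
  ok
[in] exchanger translate v: -5382 u_from: MiB u_to: MB
  -88178688/15625
[in] filer scanf p: /fubro
  [gize/]
[in] filer newfold p: /brepli_u
  ok
[in] filer rehome s: /rificro d: /brepli_u
  ToolError: exists
[in] filer etch p: /dabreflu c: kucokost
  created
[in] filer newfold p: /fubro/cruwot
  ok
[in] exchanger translate v: 68 u_from: m u_to: kg
  ToolError: incompatible units
[in] filer newfold p: /fubro/snast
  ok
[in] filer etch p: /fubro/cruwot/koplet c: smowubru
  created
[in] filer expunge p: /go/zawu_u
  ToolError: not found
[in] filer etch p: /dabreflu c: stewiflol
  overwrote
[in] exchanger translate v: 2486 u_from: kB u_to: B
  2486000
[in] exchanger translate v: ANS u_from: B u_to: MiB
  155375/65536
[in] exchanger translate v: ANS u_from: F u_to: K
  84111967/327680
[in] filer rehome s: /fubro/gize d: /brepli_u/rejen
  ok

Answer: {brepli_u/, brepli_u/rejen/, dabreflu=stewiflol, fubro/, fubro/cruwot/, fubro/cruwot/koplet=smowubru, fubro/snast/, rificro=stuwefe}


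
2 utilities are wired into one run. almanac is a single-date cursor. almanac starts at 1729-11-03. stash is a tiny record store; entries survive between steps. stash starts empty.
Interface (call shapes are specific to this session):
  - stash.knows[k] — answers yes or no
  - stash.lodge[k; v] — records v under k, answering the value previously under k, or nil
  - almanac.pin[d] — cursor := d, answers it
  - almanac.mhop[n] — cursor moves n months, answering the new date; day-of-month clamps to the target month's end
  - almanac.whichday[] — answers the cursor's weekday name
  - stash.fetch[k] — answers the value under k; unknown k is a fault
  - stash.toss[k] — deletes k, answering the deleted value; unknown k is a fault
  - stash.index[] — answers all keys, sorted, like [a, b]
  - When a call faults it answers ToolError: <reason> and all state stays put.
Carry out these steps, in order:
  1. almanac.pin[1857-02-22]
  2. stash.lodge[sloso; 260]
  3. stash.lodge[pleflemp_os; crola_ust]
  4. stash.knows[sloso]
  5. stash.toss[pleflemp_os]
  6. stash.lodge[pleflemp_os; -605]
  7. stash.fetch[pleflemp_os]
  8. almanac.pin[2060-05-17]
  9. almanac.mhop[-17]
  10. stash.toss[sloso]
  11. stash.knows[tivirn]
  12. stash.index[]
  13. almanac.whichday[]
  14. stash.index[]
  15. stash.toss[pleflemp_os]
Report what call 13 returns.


Answer: Tuesday

Derivation:
Then almanac.pin on d='1857-02-22', → 1857-02-22.
Next I call stash.lodge on k='sloso', v='260': nil.
Next I call stash.lodge on k='pleflemp_os', v='crola_ust', which returns nil.
I call stash.knows on k='sloso', → yes.
I run stash.toss on k='pleflemp_os', and see crola_ust.
I call stash.lodge on k='pleflemp_os', v='-605', → nil.
Now I run stash.fetch on k='pleflemp_os', and see -605.
I invoke almanac.pin on d='2060-05-17', which returns 2060-05-17.
I run almanac.mhop on n='-17': 2058-12-17.
Invoking stash.toss on k='sloso', → 260.
Using stash.knows on k='tivirn', and observe no.
Calling stash.index, and get [pleflemp_os].
Using almanac.whichday(), giving Tuesday.
Now I run stash.index, and see [pleflemp_os].
Then stash.toss on k='pleflemp_os', and get -605.


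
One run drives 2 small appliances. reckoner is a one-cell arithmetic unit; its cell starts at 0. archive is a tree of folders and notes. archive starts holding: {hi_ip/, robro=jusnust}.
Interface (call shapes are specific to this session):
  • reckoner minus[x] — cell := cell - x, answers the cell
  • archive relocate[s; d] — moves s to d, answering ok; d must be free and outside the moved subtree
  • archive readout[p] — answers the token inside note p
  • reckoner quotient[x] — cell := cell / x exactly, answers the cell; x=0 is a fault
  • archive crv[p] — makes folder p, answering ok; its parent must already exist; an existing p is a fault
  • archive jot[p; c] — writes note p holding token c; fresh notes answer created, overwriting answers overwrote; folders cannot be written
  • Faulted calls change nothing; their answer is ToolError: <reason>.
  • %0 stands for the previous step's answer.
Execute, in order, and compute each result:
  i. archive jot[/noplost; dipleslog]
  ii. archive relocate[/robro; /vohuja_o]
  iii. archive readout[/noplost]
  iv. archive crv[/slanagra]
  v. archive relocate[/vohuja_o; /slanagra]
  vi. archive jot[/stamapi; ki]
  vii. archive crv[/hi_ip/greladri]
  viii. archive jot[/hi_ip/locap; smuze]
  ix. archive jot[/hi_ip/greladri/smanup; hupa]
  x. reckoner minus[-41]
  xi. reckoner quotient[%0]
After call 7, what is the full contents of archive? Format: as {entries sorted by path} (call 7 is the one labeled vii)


-> archive jot(p→/noplost, c→dipleslog)
<- created
-> archive relocate(s→/robro, d→/vohuja_o)
<- ok
-> archive readout(p→/noplost)
<- dipleslog
-> archive crv(p→/slanagra)
<- ok
-> archive relocate(s→/vohuja_o, d→/slanagra)
<- ToolError: exists
-> archive jot(p→/stamapi, c→ki)
<- created
-> archive crv(p→/hi_ip/greladri)
<- ok
-> archive jot(p→/hi_ip/locap, c→smuze)
<- created
-> archive jot(p→/hi_ip/greladri/smanup, c→hupa)
<- created
-> reckoner minus(x→-41)
<- 41
-> reckoner quotient(x→%0)
<- 1

Answer: {hi_ip/, hi_ip/greladri/, noplost=dipleslog, slanagra/, stamapi=ki, vohuja_o=jusnust}


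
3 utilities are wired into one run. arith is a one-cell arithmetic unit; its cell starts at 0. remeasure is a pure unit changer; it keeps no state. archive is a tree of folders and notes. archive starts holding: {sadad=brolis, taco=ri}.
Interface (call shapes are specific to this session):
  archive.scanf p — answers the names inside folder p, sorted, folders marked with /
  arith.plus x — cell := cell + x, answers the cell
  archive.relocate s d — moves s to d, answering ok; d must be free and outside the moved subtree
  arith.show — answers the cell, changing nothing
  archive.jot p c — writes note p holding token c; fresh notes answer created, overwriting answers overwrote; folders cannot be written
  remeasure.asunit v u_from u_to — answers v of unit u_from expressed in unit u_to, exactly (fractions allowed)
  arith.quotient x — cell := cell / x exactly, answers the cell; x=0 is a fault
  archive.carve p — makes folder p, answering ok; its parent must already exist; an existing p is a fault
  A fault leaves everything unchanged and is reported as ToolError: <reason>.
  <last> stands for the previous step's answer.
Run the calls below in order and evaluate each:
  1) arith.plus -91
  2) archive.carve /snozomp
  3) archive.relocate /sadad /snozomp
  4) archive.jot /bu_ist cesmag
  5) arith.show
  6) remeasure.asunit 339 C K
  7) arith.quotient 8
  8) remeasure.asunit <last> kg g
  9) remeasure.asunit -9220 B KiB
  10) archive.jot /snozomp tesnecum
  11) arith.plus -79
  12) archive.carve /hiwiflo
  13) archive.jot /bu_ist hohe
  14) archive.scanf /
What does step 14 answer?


Answer: [bu_ist, hiwiflo/, sadad, snozomp/, taco]

Derivation:
$ arith.plus x=-91
:: -91
$ archive.carve p=/snozomp
:: ok
$ archive.relocate s=/sadad d=/snozomp
:: ToolError: exists
$ archive.jot p=/bu_ist c=cesmag
:: created
$ arith.show
:: -91
$ remeasure.asunit v=339 u_from=C u_to=K
:: 12243/20
$ arith.quotient x=8
:: -91/8
$ remeasure.asunit v=<last> u_from=kg u_to=g
:: -11375
$ remeasure.asunit v=-9220 u_from=B u_to=KiB
:: -2305/256
$ archive.jot p=/snozomp c=tesnecum
:: ToolError: is a directory
$ arith.plus x=-79
:: -723/8
$ archive.carve p=/hiwiflo
:: ok
$ archive.jot p=/bu_ist c=hohe
:: overwrote
$ archive.scanf p=/
:: [bu_ist, hiwiflo/, sadad, snozomp/, taco]
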